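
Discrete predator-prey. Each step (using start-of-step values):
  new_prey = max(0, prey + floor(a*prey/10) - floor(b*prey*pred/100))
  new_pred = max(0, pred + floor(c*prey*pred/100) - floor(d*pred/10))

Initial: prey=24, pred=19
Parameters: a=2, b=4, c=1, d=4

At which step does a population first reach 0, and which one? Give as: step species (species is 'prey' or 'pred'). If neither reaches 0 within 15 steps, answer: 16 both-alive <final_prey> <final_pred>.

Step 1: prey: 24+4-18=10; pred: 19+4-7=16
Step 2: prey: 10+2-6=6; pred: 16+1-6=11
Step 3: prey: 6+1-2=5; pred: 11+0-4=7
Step 4: prey: 5+1-1=5; pred: 7+0-2=5
Step 5: prey: 5+1-1=5; pred: 5+0-2=3
Step 6: prey: 5+1-0=6; pred: 3+0-1=2
Step 7: prey: 6+1-0=7; pred: 2+0-0=2
Step 8: prey: 7+1-0=8; pred: 2+0-0=2
Step 9: prey: 8+1-0=9; pred: 2+0-0=2
Step 10: prey: 9+1-0=10; pred: 2+0-0=2
Step 11: prey: 10+2-0=12; pred: 2+0-0=2
Step 12: prey: 12+2-0=14; pred: 2+0-0=2
Step 13: prey: 14+2-1=15; pred: 2+0-0=2
Step 14: prey: 15+3-1=17; pred: 2+0-0=2
Step 15: prey: 17+3-1=19; pred: 2+0-0=2
No extinction within 15 steps

Answer: 16 both-alive 19 2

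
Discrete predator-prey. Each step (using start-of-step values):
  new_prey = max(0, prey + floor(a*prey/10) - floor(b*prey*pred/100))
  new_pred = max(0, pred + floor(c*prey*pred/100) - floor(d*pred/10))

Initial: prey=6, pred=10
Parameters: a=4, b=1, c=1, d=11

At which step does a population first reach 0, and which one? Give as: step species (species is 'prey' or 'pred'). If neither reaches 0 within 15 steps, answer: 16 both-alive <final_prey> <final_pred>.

Step 1: prey: 6+2-0=8; pred: 10+0-11=0
First extinction: pred at step 1

Answer: 1 pred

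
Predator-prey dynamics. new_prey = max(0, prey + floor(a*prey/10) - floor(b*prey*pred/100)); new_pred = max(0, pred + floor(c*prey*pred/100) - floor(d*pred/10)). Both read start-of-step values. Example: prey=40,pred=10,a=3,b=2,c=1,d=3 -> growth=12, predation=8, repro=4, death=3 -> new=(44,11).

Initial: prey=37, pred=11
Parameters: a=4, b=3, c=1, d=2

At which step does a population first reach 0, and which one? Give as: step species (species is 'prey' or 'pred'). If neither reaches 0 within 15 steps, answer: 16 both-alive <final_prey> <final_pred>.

Step 1: prey: 37+14-12=39; pred: 11+4-2=13
Step 2: prey: 39+15-15=39; pred: 13+5-2=16
Step 3: prey: 39+15-18=36; pred: 16+6-3=19
Step 4: prey: 36+14-20=30; pred: 19+6-3=22
Step 5: prey: 30+12-19=23; pred: 22+6-4=24
Step 6: prey: 23+9-16=16; pred: 24+5-4=25
Step 7: prey: 16+6-12=10; pred: 25+4-5=24
Step 8: prey: 10+4-7=7; pred: 24+2-4=22
Step 9: prey: 7+2-4=5; pred: 22+1-4=19
Step 10: prey: 5+2-2=5; pred: 19+0-3=16
Step 11: prey: 5+2-2=5; pred: 16+0-3=13
Step 12: prey: 5+2-1=6; pred: 13+0-2=11
Step 13: prey: 6+2-1=7; pred: 11+0-2=9
Step 14: prey: 7+2-1=8; pred: 9+0-1=8
Step 15: prey: 8+3-1=10; pred: 8+0-1=7
No extinction within 15 steps

Answer: 16 both-alive 10 7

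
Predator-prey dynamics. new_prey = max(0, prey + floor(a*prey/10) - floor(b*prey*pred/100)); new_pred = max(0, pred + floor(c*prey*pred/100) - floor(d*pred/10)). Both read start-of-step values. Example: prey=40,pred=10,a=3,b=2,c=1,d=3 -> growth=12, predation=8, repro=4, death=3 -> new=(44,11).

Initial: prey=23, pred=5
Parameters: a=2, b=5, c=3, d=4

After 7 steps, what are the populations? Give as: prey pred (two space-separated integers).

Step 1: prey: 23+4-5=22; pred: 5+3-2=6
Step 2: prey: 22+4-6=20; pred: 6+3-2=7
Step 3: prey: 20+4-7=17; pred: 7+4-2=9
Step 4: prey: 17+3-7=13; pred: 9+4-3=10
Step 5: prey: 13+2-6=9; pred: 10+3-4=9
Step 6: prey: 9+1-4=6; pred: 9+2-3=8
Step 7: prey: 6+1-2=5; pred: 8+1-3=6

Answer: 5 6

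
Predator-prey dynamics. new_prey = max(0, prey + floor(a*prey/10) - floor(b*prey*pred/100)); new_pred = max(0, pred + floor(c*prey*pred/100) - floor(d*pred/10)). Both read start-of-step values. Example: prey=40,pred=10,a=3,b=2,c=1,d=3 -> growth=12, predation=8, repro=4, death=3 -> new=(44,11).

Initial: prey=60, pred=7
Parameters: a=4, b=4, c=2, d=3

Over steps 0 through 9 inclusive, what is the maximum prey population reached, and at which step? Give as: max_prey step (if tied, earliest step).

Step 1: prey: 60+24-16=68; pred: 7+8-2=13
Step 2: prey: 68+27-35=60; pred: 13+17-3=27
Step 3: prey: 60+24-64=20; pred: 27+32-8=51
Step 4: prey: 20+8-40=0; pred: 51+20-15=56
Step 5: prey: 0+0-0=0; pred: 56+0-16=40
Step 6: prey: 0+0-0=0; pred: 40+0-12=28
Step 7: prey: 0+0-0=0; pred: 28+0-8=20
Step 8: prey: 0+0-0=0; pred: 20+0-6=14
Step 9: prey: 0+0-0=0; pred: 14+0-4=10
Max prey = 68 at step 1

Answer: 68 1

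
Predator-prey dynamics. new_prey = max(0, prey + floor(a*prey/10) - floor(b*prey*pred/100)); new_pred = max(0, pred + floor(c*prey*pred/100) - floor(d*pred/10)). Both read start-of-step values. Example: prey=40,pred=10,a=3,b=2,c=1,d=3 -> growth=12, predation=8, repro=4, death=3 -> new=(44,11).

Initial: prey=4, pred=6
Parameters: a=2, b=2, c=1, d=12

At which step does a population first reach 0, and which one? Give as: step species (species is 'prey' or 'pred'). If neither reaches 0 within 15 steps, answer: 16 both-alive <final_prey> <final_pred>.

Step 1: prey: 4+0-0=4; pred: 6+0-7=0
First extinction: pred at step 1

Answer: 1 pred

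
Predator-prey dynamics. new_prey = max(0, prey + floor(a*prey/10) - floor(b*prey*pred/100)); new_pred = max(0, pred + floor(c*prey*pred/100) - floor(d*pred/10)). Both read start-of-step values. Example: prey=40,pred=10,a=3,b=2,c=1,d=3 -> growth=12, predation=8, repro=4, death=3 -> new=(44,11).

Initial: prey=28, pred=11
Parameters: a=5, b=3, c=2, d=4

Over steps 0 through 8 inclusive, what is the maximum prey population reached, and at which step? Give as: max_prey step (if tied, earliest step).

Answer: 38 3

Derivation:
Step 1: prey: 28+14-9=33; pred: 11+6-4=13
Step 2: prey: 33+16-12=37; pred: 13+8-5=16
Step 3: prey: 37+18-17=38; pred: 16+11-6=21
Step 4: prey: 38+19-23=34; pred: 21+15-8=28
Step 5: prey: 34+17-28=23; pred: 28+19-11=36
Step 6: prey: 23+11-24=10; pred: 36+16-14=38
Step 7: prey: 10+5-11=4; pred: 38+7-15=30
Step 8: prey: 4+2-3=3; pred: 30+2-12=20
Max prey = 38 at step 3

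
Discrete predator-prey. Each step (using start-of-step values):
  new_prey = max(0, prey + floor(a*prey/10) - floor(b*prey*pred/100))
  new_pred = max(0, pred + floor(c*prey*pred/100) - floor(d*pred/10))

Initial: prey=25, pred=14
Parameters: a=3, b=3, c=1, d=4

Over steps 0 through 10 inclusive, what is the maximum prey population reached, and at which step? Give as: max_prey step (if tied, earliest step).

Answer: 57 10

Derivation:
Step 1: prey: 25+7-10=22; pred: 14+3-5=12
Step 2: prey: 22+6-7=21; pred: 12+2-4=10
Step 3: prey: 21+6-6=21; pred: 10+2-4=8
Step 4: prey: 21+6-5=22; pred: 8+1-3=6
Step 5: prey: 22+6-3=25; pred: 6+1-2=5
Step 6: prey: 25+7-3=29; pred: 5+1-2=4
Step 7: prey: 29+8-3=34; pred: 4+1-1=4
Step 8: prey: 34+10-4=40; pred: 4+1-1=4
Step 9: prey: 40+12-4=48; pred: 4+1-1=4
Step 10: prey: 48+14-5=57; pred: 4+1-1=4
Max prey = 57 at step 10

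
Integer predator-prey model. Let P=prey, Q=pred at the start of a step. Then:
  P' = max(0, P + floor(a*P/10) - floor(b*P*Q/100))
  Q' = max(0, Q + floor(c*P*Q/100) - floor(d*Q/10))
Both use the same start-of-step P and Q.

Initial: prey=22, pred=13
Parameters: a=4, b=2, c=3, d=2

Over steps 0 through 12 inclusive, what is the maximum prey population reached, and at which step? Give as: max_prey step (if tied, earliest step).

Answer: 26 2

Derivation:
Step 1: prey: 22+8-5=25; pred: 13+8-2=19
Step 2: prey: 25+10-9=26; pred: 19+14-3=30
Step 3: prey: 26+10-15=21; pred: 30+23-6=47
Step 4: prey: 21+8-19=10; pred: 47+29-9=67
Step 5: prey: 10+4-13=1; pred: 67+20-13=74
Step 6: prey: 1+0-1=0; pred: 74+2-14=62
Step 7: prey: 0+0-0=0; pred: 62+0-12=50
Step 8: prey: 0+0-0=0; pred: 50+0-10=40
Step 9: prey: 0+0-0=0; pred: 40+0-8=32
Step 10: prey: 0+0-0=0; pred: 32+0-6=26
Step 11: prey: 0+0-0=0; pred: 26+0-5=21
Step 12: prey: 0+0-0=0; pred: 21+0-4=17
Max prey = 26 at step 2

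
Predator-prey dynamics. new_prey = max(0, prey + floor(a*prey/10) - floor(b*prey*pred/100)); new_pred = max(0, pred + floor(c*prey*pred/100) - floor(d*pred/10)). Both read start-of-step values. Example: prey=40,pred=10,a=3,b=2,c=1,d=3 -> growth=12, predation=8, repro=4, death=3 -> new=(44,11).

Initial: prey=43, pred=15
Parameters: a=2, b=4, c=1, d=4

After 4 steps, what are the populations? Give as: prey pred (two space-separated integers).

Answer: 10 7

Derivation:
Step 1: prey: 43+8-25=26; pred: 15+6-6=15
Step 2: prey: 26+5-15=16; pred: 15+3-6=12
Step 3: prey: 16+3-7=12; pred: 12+1-4=9
Step 4: prey: 12+2-4=10; pred: 9+1-3=7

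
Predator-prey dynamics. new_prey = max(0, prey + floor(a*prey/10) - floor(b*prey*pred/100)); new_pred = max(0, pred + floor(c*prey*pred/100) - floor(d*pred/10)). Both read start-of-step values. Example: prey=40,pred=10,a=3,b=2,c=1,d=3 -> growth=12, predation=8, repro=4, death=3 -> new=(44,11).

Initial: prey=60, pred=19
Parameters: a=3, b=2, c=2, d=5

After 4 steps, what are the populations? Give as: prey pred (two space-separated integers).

Answer: 1 45

Derivation:
Step 1: prey: 60+18-22=56; pred: 19+22-9=32
Step 2: prey: 56+16-35=37; pred: 32+35-16=51
Step 3: prey: 37+11-37=11; pred: 51+37-25=63
Step 4: prey: 11+3-13=1; pred: 63+13-31=45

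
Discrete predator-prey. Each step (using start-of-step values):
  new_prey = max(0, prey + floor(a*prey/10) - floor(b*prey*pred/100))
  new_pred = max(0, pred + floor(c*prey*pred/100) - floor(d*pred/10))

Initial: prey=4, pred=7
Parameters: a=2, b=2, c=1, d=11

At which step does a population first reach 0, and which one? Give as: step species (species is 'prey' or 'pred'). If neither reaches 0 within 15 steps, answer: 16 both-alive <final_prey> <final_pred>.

Answer: 1 pred

Derivation:
Step 1: prey: 4+0-0=4; pred: 7+0-7=0
First extinction: pred at step 1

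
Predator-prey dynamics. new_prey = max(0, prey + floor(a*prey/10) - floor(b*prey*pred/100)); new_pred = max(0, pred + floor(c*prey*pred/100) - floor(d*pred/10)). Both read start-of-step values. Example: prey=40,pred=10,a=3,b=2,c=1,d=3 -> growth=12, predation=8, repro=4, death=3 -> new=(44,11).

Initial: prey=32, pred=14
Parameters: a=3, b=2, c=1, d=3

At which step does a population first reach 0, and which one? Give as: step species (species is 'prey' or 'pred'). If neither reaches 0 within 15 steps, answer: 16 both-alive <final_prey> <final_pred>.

Step 1: prey: 32+9-8=33; pred: 14+4-4=14
Step 2: prey: 33+9-9=33; pred: 14+4-4=14
Steps 3-15: state stable at prey=33, pred=14 (no change)
No extinction within 15 steps

Answer: 16 both-alive 33 14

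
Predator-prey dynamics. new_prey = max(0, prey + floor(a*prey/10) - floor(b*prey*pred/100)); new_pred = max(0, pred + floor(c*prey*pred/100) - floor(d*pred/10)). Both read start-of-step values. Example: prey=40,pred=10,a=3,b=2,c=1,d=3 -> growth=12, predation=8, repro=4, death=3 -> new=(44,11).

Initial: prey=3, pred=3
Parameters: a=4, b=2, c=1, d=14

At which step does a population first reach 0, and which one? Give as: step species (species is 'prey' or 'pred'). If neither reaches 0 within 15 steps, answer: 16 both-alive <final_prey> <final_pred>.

Answer: 1 pred

Derivation:
Step 1: prey: 3+1-0=4; pred: 3+0-4=0
First extinction: pred at step 1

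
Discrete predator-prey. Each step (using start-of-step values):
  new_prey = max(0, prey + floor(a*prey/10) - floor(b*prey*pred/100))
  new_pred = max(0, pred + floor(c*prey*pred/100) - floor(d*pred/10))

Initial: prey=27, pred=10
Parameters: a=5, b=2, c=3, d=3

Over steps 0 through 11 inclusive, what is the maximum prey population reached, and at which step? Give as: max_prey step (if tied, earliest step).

Step 1: prey: 27+13-5=35; pred: 10+8-3=15
Step 2: prey: 35+17-10=42; pred: 15+15-4=26
Step 3: prey: 42+21-21=42; pred: 26+32-7=51
Step 4: prey: 42+21-42=21; pred: 51+64-15=100
Step 5: prey: 21+10-42=0; pred: 100+63-30=133
Step 6: prey: 0+0-0=0; pred: 133+0-39=94
Step 7: prey: 0+0-0=0; pred: 94+0-28=66
Step 8: prey: 0+0-0=0; pred: 66+0-19=47
Step 9: prey: 0+0-0=0; pred: 47+0-14=33
Step 10: prey: 0+0-0=0; pred: 33+0-9=24
Step 11: prey: 0+0-0=0; pred: 24+0-7=17
Max prey = 42 at step 2

Answer: 42 2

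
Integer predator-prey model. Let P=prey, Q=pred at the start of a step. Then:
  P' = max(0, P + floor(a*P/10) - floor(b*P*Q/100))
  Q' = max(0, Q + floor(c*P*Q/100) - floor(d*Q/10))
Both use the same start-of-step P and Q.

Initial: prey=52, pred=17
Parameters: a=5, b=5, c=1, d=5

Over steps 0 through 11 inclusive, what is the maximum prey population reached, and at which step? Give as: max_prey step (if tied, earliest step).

Step 1: prey: 52+26-44=34; pred: 17+8-8=17
Step 2: prey: 34+17-28=23; pred: 17+5-8=14
Step 3: prey: 23+11-16=18; pred: 14+3-7=10
Step 4: prey: 18+9-9=18; pred: 10+1-5=6
Step 5: prey: 18+9-5=22; pred: 6+1-3=4
Step 6: prey: 22+11-4=29; pred: 4+0-2=2
Step 7: prey: 29+14-2=41; pred: 2+0-1=1
Step 8: prey: 41+20-2=59; pred: 1+0-0=1
Step 9: prey: 59+29-2=86; pred: 1+0-0=1
Step 10: prey: 86+43-4=125; pred: 1+0-0=1
Step 11: prey: 125+62-6=181; pred: 1+1-0=2
Max prey = 181 at step 11

Answer: 181 11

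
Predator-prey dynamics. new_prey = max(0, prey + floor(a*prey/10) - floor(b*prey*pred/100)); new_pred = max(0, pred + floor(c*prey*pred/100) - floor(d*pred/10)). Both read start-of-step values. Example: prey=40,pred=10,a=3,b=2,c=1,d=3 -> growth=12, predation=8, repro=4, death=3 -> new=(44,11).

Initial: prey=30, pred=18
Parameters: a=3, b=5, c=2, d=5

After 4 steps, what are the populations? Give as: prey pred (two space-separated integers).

Answer: 2 4

Derivation:
Step 1: prey: 30+9-27=12; pred: 18+10-9=19
Step 2: prey: 12+3-11=4; pred: 19+4-9=14
Step 3: prey: 4+1-2=3; pred: 14+1-7=8
Step 4: prey: 3+0-1=2; pred: 8+0-4=4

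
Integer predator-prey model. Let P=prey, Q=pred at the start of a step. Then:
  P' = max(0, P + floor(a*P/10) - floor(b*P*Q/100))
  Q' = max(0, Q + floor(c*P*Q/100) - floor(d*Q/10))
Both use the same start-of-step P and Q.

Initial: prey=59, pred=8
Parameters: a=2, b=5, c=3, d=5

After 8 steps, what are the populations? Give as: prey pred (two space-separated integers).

Step 1: prey: 59+11-23=47; pred: 8+14-4=18
Step 2: prey: 47+9-42=14; pred: 18+25-9=34
Step 3: prey: 14+2-23=0; pred: 34+14-17=31
Step 4: prey: 0+0-0=0; pred: 31+0-15=16
Step 5: prey: 0+0-0=0; pred: 16+0-8=8
Step 6: prey: 0+0-0=0; pred: 8+0-4=4
Step 7: prey: 0+0-0=0; pred: 4+0-2=2
Step 8: prey: 0+0-0=0; pred: 2+0-1=1

Answer: 0 1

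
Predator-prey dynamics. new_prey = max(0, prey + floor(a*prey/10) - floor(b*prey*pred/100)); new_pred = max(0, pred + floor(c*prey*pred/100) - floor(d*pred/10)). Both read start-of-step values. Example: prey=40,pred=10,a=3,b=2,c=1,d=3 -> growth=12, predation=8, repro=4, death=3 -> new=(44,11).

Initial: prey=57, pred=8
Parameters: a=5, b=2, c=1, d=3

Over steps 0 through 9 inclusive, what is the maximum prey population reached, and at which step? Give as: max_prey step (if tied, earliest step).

Answer: 126 4

Derivation:
Step 1: prey: 57+28-9=76; pred: 8+4-2=10
Step 2: prey: 76+38-15=99; pred: 10+7-3=14
Step 3: prey: 99+49-27=121; pred: 14+13-4=23
Step 4: prey: 121+60-55=126; pred: 23+27-6=44
Step 5: prey: 126+63-110=79; pred: 44+55-13=86
Step 6: prey: 79+39-135=0; pred: 86+67-25=128
Step 7: prey: 0+0-0=0; pred: 128+0-38=90
Step 8: prey: 0+0-0=0; pred: 90+0-27=63
Step 9: prey: 0+0-0=0; pred: 63+0-18=45
Max prey = 126 at step 4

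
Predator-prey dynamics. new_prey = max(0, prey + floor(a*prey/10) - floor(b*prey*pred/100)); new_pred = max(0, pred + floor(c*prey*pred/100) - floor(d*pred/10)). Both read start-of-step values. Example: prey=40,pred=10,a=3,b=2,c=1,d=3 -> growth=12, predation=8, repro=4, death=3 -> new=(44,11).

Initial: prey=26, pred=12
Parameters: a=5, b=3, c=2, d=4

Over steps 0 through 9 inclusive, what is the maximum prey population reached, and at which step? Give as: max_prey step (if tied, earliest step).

Step 1: prey: 26+13-9=30; pred: 12+6-4=14
Step 2: prey: 30+15-12=33; pred: 14+8-5=17
Step 3: prey: 33+16-16=33; pred: 17+11-6=22
Step 4: prey: 33+16-21=28; pred: 22+14-8=28
Step 5: prey: 28+14-23=19; pred: 28+15-11=32
Step 6: prey: 19+9-18=10; pred: 32+12-12=32
Step 7: prey: 10+5-9=6; pred: 32+6-12=26
Step 8: prey: 6+3-4=5; pred: 26+3-10=19
Step 9: prey: 5+2-2=5; pred: 19+1-7=13
Max prey = 33 at step 2

Answer: 33 2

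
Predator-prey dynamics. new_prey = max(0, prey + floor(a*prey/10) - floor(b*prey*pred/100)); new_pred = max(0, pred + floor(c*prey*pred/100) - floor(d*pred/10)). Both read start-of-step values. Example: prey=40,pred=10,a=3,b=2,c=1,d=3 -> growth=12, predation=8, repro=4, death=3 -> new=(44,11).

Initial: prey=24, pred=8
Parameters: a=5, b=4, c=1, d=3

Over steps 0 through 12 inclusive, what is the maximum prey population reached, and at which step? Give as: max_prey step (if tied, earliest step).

Answer: 69 6

Derivation:
Step 1: prey: 24+12-7=29; pred: 8+1-2=7
Step 2: prey: 29+14-8=35; pred: 7+2-2=7
Step 3: prey: 35+17-9=43; pred: 7+2-2=7
Step 4: prey: 43+21-12=52; pred: 7+3-2=8
Step 5: prey: 52+26-16=62; pred: 8+4-2=10
Step 6: prey: 62+31-24=69; pred: 10+6-3=13
Step 7: prey: 69+34-35=68; pred: 13+8-3=18
Step 8: prey: 68+34-48=54; pred: 18+12-5=25
Step 9: prey: 54+27-54=27; pred: 25+13-7=31
Step 10: prey: 27+13-33=7; pred: 31+8-9=30
Step 11: prey: 7+3-8=2; pred: 30+2-9=23
Step 12: prey: 2+1-1=2; pred: 23+0-6=17
Max prey = 69 at step 6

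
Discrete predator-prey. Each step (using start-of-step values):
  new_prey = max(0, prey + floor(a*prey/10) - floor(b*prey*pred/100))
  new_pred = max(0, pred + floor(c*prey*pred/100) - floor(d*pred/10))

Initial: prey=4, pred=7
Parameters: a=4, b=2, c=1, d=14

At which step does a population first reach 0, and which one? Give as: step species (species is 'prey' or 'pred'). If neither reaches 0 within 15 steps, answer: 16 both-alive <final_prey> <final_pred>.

Step 1: prey: 4+1-0=5; pred: 7+0-9=0
First extinction: pred at step 1

Answer: 1 pred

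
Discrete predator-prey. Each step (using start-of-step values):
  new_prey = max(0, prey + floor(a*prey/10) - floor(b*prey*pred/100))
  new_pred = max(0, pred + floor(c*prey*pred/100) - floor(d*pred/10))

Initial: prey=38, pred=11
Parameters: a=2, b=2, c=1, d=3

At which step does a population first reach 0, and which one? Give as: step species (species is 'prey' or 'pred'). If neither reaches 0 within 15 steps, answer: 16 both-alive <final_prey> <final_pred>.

Answer: 16 both-alive 23 6

Derivation:
Step 1: prey: 38+7-8=37; pred: 11+4-3=12
Step 2: prey: 37+7-8=36; pred: 12+4-3=13
Step 3: prey: 36+7-9=34; pred: 13+4-3=14
Step 4: prey: 34+6-9=31; pred: 14+4-4=14
Step 5: prey: 31+6-8=29; pred: 14+4-4=14
Step 6: prey: 29+5-8=26; pred: 14+4-4=14
Step 7: prey: 26+5-7=24; pred: 14+3-4=13
Step 8: prey: 24+4-6=22; pred: 13+3-3=13
Step 9: prey: 22+4-5=21; pred: 13+2-3=12
Step 10: prey: 21+4-5=20; pred: 12+2-3=11
Step 11: prey: 20+4-4=20; pred: 11+2-3=10
Step 12: prey: 20+4-4=20; pred: 10+2-3=9
Step 13: prey: 20+4-3=21; pred: 9+1-2=8
Step 14: prey: 21+4-3=22; pred: 8+1-2=7
Step 15: prey: 22+4-3=23; pred: 7+1-2=6
No extinction within 15 steps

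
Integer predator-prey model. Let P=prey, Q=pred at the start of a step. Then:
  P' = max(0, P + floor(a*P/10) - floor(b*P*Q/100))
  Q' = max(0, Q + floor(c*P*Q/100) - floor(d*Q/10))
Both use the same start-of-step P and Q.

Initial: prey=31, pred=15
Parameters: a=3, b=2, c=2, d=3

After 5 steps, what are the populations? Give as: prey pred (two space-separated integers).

Step 1: prey: 31+9-9=31; pred: 15+9-4=20
Step 2: prey: 31+9-12=28; pred: 20+12-6=26
Step 3: prey: 28+8-14=22; pred: 26+14-7=33
Step 4: prey: 22+6-14=14; pred: 33+14-9=38
Step 5: prey: 14+4-10=8; pred: 38+10-11=37

Answer: 8 37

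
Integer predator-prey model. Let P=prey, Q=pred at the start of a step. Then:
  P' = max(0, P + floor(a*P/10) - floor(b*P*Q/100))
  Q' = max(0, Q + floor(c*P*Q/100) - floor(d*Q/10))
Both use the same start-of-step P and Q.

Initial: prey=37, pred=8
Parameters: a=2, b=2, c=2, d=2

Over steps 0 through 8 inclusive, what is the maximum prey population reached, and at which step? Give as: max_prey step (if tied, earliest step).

Answer: 39 1

Derivation:
Step 1: prey: 37+7-5=39; pred: 8+5-1=12
Step 2: prey: 39+7-9=37; pred: 12+9-2=19
Step 3: prey: 37+7-14=30; pred: 19+14-3=30
Step 4: prey: 30+6-18=18; pred: 30+18-6=42
Step 5: prey: 18+3-15=6; pred: 42+15-8=49
Step 6: prey: 6+1-5=2; pred: 49+5-9=45
Step 7: prey: 2+0-1=1; pred: 45+1-9=37
Step 8: prey: 1+0-0=1; pred: 37+0-7=30
Max prey = 39 at step 1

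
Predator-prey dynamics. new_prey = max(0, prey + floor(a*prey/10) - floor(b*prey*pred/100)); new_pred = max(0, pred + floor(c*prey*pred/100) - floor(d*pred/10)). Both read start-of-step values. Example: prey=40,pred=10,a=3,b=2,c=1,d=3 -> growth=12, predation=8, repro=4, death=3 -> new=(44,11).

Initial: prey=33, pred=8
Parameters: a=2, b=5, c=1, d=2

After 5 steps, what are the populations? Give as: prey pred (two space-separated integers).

Step 1: prey: 33+6-13=26; pred: 8+2-1=9
Step 2: prey: 26+5-11=20; pred: 9+2-1=10
Step 3: prey: 20+4-10=14; pred: 10+2-2=10
Step 4: prey: 14+2-7=9; pred: 10+1-2=9
Step 5: prey: 9+1-4=6; pred: 9+0-1=8

Answer: 6 8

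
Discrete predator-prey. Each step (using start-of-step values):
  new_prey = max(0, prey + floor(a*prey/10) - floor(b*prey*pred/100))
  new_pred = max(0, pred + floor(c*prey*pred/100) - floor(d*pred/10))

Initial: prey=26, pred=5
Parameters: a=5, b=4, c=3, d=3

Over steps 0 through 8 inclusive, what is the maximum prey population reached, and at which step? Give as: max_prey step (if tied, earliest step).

Answer: 43 3

Derivation:
Step 1: prey: 26+13-5=34; pred: 5+3-1=7
Step 2: prey: 34+17-9=42; pred: 7+7-2=12
Step 3: prey: 42+21-20=43; pred: 12+15-3=24
Step 4: prey: 43+21-41=23; pred: 24+30-7=47
Step 5: prey: 23+11-43=0; pred: 47+32-14=65
Step 6: prey: 0+0-0=0; pred: 65+0-19=46
Step 7: prey: 0+0-0=0; pred: 46+0-13=33
Step 8: prey: 0+0-0=0; pred: 33+0-9=24
Max prey = 43 at step 3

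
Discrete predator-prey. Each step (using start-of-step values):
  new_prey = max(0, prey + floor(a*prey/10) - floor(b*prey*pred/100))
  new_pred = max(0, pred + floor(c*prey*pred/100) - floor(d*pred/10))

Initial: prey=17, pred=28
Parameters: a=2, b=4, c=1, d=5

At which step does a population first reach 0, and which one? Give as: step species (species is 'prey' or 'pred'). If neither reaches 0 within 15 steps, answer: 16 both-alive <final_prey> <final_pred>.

Answer: 16 both-alive 1 1

Derivation:
Step 1: prey: 17+3-19=1; pred: 28+4-14=18
Step 2: prey: 1+0-0=1; pred: 18+0-9=9
Step 3: prey: 1+0-0=1; pred: 9+0-4=5
Step 4: prey: 1+0-0=1; pred: 5+0-2=3
Step 5: prey: 1+0-0=1; pred: 3+0-1=2
Step 6: prey: 1+0-0=1; pred: 2+0-1=1
Step 7: prey: 1+0-0=1; pred: 1+0-0=1
Steps 8-15: state stable at prey=1, pred=1 (no change)
No extinction within 15 steps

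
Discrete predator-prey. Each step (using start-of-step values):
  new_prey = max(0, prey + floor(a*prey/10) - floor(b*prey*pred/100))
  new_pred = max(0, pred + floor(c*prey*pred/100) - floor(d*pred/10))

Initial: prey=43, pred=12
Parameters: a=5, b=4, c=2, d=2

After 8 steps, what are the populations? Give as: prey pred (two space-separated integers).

Answer: 0 19

Derivation:
Step 1: prey: 43+21-20=44; pred: 12+10-2=20
Step 2: prey: 44+22-35=31; pred: 20+17-4=33
Step 3: prey: 31+15-40=6; pred: 33+20-6=47
Step 4: prey: 6+3-11=0; pred: 47+5-9=43
Step 5: prey: 0+0-0=0; pred: 43+0-8=35
Step 6: prey: 0+0-0=0; pred: 35+0-7=28
Step 7: prey: 0+0-0=0; pred: 28+0-5=23
Step 8: prey: 0+0-0=0; pred: 23+0-4=19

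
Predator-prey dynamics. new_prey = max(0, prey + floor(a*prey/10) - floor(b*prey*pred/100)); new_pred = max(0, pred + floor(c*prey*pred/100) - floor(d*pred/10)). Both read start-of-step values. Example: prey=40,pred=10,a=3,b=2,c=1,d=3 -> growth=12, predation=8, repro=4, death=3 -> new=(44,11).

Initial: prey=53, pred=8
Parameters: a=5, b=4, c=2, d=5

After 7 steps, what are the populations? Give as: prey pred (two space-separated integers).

Step 1: prey: 53+26-16=63; pred: 8+8-4=12
Step 2: prey: 63+31-30=64; pred: 12+15-6=21
Step 3: prey: 64+32-53=43; pred: 21+26-10=37
Step 4: prey: 43+21-63=1; pred: 37+31-18=50
Step 5: prey: 1+0-2=0; pred: 50+1-25=26
Step 6: prey: 0+0-0=0; pred: 26+0-13=13
Step 7: prey: 0+0-0=0; pred: 13+0-6=7

Answer: 0 7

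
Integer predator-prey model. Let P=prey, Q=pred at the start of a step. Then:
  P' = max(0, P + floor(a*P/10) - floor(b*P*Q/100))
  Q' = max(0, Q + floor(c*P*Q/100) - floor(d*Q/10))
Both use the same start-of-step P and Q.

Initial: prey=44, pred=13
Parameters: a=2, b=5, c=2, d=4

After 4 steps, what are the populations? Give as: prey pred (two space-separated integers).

Answer: 1 9

Derivation:
Step 1: prey: 44+8-28=24; pred: 13+11-5=19
Step 2: prey: 24+4-22=6; pred: 19+9-7=21
Step 3: prey: 6+1-6=1; pred: 21+2-8=15
Step 4: prey: 1+0-0=1; pred: 15+0-6=9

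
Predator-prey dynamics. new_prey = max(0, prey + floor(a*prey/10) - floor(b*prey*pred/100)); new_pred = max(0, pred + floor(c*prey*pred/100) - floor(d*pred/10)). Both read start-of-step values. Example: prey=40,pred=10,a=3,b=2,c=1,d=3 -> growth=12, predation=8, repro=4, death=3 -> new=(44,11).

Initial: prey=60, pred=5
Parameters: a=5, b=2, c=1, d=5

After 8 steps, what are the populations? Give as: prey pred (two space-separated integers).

Answer: 0 66

Derivation:
Step 1: prey: 60+30-6=84; pred: 5+3-2=6
Step 2: prey: 84+42-10=116; pred: 6+5-3=8
Step 3: prey: 116+58-18=156; pred: 8+9-4=13
Step 4: prey: 156+78-40=194; pred: 13+20-6=27
Step 5: prey: 194+97-104=187; pred: 27+52-13=66
Step 6: prey: 187+93-246=34; pred: 66+123-33=156
Step 7: prey: 34+17-106=0; pred: 156+53-78=131
Step 8: prey: 0+0-0=0; pred: 131+0-65=66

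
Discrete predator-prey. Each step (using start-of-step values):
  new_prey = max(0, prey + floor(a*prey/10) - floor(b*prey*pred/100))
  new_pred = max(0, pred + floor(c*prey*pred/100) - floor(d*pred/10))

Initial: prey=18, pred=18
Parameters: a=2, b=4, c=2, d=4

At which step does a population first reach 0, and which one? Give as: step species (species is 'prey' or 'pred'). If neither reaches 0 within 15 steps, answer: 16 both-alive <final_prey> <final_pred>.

Step 1: prey: 18+3-12=9; pred: 18+6-7=17
Step 2: prey: 9+1-6=4; pred: 17+3-6=14
Step 3: prey: 4+0-2=2; pred: 14+1-5=10
Step 4: prey: 2+0-0=2; pred: 10+0-4=6
Step 5: prey: 2+0-0=2; pred: 6+0-2=4
Step 6: prey: 2+0-0=2; pred: 4+0-1=3
Step 7: prey: 2+0-0=2; pred: 3+0-1=2
Step 8: prey: 2+0-0=2; pred: 2+0-0=2
Steps 9-15: state stable at prey=2, pred=2 (no change)
No extinction within 15 steps

Answer: 16 both-alive 2 2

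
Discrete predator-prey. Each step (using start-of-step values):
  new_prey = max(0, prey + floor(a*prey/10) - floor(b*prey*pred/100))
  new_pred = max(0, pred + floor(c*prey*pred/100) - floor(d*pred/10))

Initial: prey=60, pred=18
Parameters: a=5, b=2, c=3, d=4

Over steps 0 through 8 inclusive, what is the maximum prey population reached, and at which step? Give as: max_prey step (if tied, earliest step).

Answer: 69 1

Derivation:
Step 1: prey: 60+30-21=69; pred: 18+32-7=43
Step 2: prey: 69+34-59=44; pred: 43+89-17=115
Step 3: prey: 44+22-101=0; pred: 115+151-46=220
Step 4: prey: 0+0-0=0; pred: 220+0-88=132
Step 5: prey: 0+0-0=0; pred: 132+0-52=80
Step 6: prey: 0+0-0=0; pred: 80+0-32=48
Step 7: prey: 0+0-0=0; pred: 48+0-19=29
Step 8: prey: 0+0-0=0; pred: 29+0-11=18
Max prey = 69 at step 1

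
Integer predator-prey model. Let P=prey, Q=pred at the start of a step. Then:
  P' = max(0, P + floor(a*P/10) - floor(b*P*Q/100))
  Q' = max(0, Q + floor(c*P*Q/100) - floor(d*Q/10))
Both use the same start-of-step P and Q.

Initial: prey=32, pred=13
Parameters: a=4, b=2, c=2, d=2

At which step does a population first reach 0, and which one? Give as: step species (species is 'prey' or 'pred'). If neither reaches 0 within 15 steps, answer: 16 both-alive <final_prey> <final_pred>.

Step 1: prey: 32+12-8=36; pred: 13+8-2=19
Step 2: prey: 36+14-13=37; pred: 19+13-3=29
Step 3: prey: 37+14-21=30; pred: 29+21-5=45
Step 4: prey: 30+12-27=15; pred: 45+27-9=63
Step 5: prey: 15+6-18=3; pred: 63+18-12=69
Step 6: prey: 3+1-4=0; pred: 69+4-13=60
First extinction: prey at step 6

Answer: 6 prey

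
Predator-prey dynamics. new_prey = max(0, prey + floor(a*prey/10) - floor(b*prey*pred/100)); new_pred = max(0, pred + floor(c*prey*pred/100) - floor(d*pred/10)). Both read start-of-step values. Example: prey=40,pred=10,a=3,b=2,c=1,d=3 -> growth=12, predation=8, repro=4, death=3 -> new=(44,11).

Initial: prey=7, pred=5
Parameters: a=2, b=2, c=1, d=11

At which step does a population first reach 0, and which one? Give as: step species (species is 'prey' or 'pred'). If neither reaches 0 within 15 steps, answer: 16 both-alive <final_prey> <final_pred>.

Answer: 1 pred

Derivation:
Step 1: prey: 7+1-0=8; pred: 5+0-5=0
First extinction: pred at step 1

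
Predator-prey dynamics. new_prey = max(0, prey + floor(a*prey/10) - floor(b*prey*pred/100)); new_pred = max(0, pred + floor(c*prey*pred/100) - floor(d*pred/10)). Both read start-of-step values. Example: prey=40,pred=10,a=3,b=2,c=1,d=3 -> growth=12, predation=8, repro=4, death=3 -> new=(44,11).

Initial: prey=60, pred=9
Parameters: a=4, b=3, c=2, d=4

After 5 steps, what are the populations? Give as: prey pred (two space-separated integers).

Step 1: prey: 60+24-16=68; pred: 9+10-3=16
Step 2: prey: 68+27-32=63; pred: 16+21-6=31
Step 3: prey: 63+25-58=30; pred: 31+39-12=58
Step 4: prey: 30+12-52=0; pred: 58+34-23=69
Step 5: prey: 0+0-0=0; pred: 69+0-27=42

Answer: 0 42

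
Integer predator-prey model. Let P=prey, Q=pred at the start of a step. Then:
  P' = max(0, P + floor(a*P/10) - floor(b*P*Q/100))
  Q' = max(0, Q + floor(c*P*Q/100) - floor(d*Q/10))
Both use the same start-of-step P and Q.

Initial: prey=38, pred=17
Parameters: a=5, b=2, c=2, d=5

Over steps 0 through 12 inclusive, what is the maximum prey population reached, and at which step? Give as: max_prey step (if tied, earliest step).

Answer: 49 2

Derivation:
Step 1: prey: 38+19-12=45; pred: 17+12-8=21
Step 2: prey: 45+22-18=49; pred: 21+18-10=29
Step 3: prey: 49+24-28=45; pred: 29+28-14=43
Step 4: prey: 45+22-38=29; pred: 43+38-21=60
Step 5: prey: 29+14-34=9; pred: 60+34-30=64
Step 6: prey: 9+4-11=2; pred: 64+11-32=43
Step 7: prey: 2+1-1=2; pred: 43+1-21=23
Step 8: prey: 2+1-0=3; pred: 23+0-11=12
Step 9: prey: 3+1-0=4; pred: 12+0-6=6
Step 10: prey: 4+2-0=6; pred: 6+0-3=3
Step 11: prey: 6+3-0=9; pred: 3+0-1=2
Step 12: prey: 9+4-0=13; pred: 2+0-1=1
Max prey = 49 at step 2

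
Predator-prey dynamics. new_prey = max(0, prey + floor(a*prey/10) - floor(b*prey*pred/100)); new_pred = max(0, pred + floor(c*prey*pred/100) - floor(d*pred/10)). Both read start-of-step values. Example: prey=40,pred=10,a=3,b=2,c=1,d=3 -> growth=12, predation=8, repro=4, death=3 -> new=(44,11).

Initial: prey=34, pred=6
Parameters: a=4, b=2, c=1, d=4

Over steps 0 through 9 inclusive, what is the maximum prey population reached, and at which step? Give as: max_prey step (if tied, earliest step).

Step 1: prey: 34+13-4=43; pred: 6+2-2=6
Step 2: prey: 43+17-5=55; pred: 6+2-2=6
Step 3: prey: 55+22-6=71; pred: 6+3-2=7
Step 4: prey: 71+28-9=90; pred: 7+4-2=9
Step 5: prey: 90+36-16=110; pred: 9+8-3=14
Step 6: prey: 110+44-30=124; pred: 14+15-5=24
Step 7: prey: 124+49-59=114; pred: 24+29-9=44
Step 8: prey: 114+45-100=59; pred: 44+50-17=77
Step 9: prey: 59+23-90=0; pred: 77+45-30=92
Max prey = 124 at step 6

Answer: 124 6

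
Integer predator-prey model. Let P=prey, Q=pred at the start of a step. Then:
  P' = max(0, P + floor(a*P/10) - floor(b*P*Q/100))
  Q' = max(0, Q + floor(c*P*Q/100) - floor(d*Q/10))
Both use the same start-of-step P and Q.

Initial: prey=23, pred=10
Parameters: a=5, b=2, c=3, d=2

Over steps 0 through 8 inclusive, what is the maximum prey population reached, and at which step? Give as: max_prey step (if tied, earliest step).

Answer: 38 3

Derivation:
Step 1: prey: 23+11-4=30; pred: 10+6-2=14
Step 2: prey: 30+15-8=37; pred: 14+12-2=24
Step 3: prey: 37+18-17=38; pred: 24+26-4=46
Step 4: prey: 38+19-34=23; pred: 46+52-9=89
Step 5: prey: 23+11-40=0; pred: 89+61-17=133
Step 6: prey: 0+0-0=0; pred: 133+0-26=107
Step 7: prey: 0+0-0=0; pred: 107+0-21=86
Step 8: prey: 0+0-0=0; pred: 86+0-17=69
Max prey = 38 at step 3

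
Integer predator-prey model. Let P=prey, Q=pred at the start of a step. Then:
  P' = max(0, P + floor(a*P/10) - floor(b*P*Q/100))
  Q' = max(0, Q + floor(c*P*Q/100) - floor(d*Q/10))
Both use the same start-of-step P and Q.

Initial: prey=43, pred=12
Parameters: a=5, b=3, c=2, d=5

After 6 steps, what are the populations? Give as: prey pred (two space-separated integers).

Answer: 1 22

Derivation:
Step 1: prey: 43+21-15=49; pred: 12+10-6=16
Step 2: prey: 49+24-23=50; pred: 16+15-8=23
Step 3: prey: 50+25-34=41; pred: 23+23-11=35
Step 4: prey: 41+20-43=18; pred: 35+28-17=46
Step 5: prey: 18+9-24=3; pred: 46+16-23=39
Step 6: prey: 3+1-3=1; pred: 39+2-19=22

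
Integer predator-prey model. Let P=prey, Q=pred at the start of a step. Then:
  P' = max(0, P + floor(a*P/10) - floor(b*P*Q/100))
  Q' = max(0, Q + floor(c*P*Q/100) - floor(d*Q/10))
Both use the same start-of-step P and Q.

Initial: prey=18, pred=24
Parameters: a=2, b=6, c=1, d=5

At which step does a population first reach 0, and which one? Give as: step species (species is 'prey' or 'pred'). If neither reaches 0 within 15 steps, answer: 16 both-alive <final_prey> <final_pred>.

Step 1: prey: 18+3-25=0; pred: 24+4-12=16
First extinction: prey at step 1

Answer: 1 prey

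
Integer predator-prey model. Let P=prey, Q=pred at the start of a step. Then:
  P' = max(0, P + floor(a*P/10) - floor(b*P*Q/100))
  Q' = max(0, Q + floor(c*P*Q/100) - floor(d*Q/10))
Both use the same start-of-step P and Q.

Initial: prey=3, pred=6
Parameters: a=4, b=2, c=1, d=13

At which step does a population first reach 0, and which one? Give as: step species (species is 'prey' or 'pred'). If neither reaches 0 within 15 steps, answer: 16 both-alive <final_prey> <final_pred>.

Answer: 1 pred

Derivation:
Step 1: prey: 3+1-0=4; pred: 6+0-7=0
First extinction: pred at step 1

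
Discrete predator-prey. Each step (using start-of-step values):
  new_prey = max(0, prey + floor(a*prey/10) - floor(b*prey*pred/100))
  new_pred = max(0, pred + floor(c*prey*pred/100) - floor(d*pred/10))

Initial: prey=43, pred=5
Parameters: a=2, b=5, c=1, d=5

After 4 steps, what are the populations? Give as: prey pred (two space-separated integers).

Answer: 37 3

Derivation:
Step 1: prey: 43+8-10=41; pred: 5+2-2=5
Step 2: prey: 41+8-10=39; pred: 5+2-2=5
Step 3: prey: 39+7-9=37; pred: 5+1-2=4
Step 4: prey: 37+7-7=37; pred: 4+1-2=3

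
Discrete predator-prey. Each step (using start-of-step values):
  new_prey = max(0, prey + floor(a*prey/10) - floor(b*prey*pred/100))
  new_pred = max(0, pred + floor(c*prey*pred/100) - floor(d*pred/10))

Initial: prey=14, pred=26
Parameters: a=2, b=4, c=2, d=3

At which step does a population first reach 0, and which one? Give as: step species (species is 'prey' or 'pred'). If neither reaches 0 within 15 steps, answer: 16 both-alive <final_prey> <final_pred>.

Answer: 2 prey

Derivation:
Step 1: prey: 14+2-14=2; pred: 26+7-7=26
Step 2: prey: 2+0-2=0; pred: 26+1-7=20
First extinction: prey at step 2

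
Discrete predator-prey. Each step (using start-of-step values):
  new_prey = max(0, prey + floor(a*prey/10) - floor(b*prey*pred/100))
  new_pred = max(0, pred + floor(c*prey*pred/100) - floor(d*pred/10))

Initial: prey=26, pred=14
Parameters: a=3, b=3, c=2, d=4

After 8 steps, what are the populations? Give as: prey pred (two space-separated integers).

Step 1: prey: 26+7-10=23; pred: 14+7-5=16
Step 2: prey: 23+6-11=18; pred: 16+7-6=17
Step 3: prey: 18+5-9=14; pred: 17+6-6=17
Step 4: prey: 14+4-7=11; pred: 17+4-6=15
Step 5: prey: 11+3-4=10; pred: 15+3-6=12
Step 6: prey: 10+3-3=10; pred: 12+2-4=10
Step 7: prey: 10+3-3=10; pred: 10+2-4=8
Step 8: prey: 10+3-2=11; pred: 8+1-3=6

Answer: 11 6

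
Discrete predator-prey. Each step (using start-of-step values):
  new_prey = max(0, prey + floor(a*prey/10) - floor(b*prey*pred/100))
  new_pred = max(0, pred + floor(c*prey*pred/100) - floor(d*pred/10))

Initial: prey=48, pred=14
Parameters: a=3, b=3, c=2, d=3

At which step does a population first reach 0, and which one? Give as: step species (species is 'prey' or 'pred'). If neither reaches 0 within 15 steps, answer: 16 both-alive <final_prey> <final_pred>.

Step 1: prey: 48+14-20=42; pred: 14+13-4=23
Step 2: prey: 42+12-28=26; pred: 23+19-6=36
Step 3: prey: 26+7-28=5; pred: 36+18-10=44
Step 4: prey: 5+1-6=0; pred: 44+4-13=35
First extinction: prey at step 4

Answer: 4 prey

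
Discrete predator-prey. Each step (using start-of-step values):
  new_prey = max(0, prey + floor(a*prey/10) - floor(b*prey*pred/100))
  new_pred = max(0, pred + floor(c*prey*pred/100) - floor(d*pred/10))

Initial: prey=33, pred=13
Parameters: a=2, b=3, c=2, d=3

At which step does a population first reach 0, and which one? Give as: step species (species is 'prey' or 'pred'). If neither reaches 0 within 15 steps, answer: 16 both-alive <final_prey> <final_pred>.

Answer: 16 both-alive 2 3

Derivation:
Step 1: prey: 33+6-12=27; pred: 13+8-3=18
Step 2: prey: 27+5-14=18; pred: 18+9-5=22
Step 3: prey: 18+3-11=10; pred: 22+7-6=23
Step 4: prey: 10+2-6=6; pred: 23+4-6=21
Step 5: prey: 6+1-3=4; pred: 21+2-6=17
Step 6: prey: 4+0-2=2; pred: 17+1-5=13
Step 7: prey: 2+0-0=2; pred: 13+0-3=10
Step 8: prey: 2+0-0=2; pred: 10+0-3=7
Step 9: prey: 2+0-0=2; pred: 7+0-2=5
Step 10: prey: 2+0-0=2; pred: 5+0-1=4
Step 11: prey: 2+0-0=2; pred: 4+0-1=3
Step 12: prey: 2+0-0=2; pred: 3+0-0=3
Steps 13-15: state stable at prey=2, pred=3 (no change)
No extinction within 15 steps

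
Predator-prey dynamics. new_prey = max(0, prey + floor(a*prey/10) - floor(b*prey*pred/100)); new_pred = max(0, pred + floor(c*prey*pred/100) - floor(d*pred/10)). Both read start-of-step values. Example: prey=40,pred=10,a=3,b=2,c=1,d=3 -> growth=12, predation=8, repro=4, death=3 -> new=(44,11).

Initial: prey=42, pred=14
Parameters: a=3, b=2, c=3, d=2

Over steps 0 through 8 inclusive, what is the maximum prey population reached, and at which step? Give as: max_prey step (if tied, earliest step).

Answer: 43 1

Derivation:
Step 1: prey: 42+12-11=43; pred: 14+17-2=29
Step 2: prey: 43+12-24=31; pred: 29+37-5=61
Step 3: prey: 31+9-37=3; pred: 61+56-12=105
Step 4: prey: 3+0-6=0; pred: 105+9-21=93
Step 5: prey: 0+0-0=0; pred: 93+0-18=75
Step 6: prey: 0+0-0=0; pred: 75+0-15=60
Step 7: prey: 0+0-0=0; pred: 60+0-12=48
Step 8: prey: 0+0-0=0; pred: 48+0-9=39
Max prey = 43 at step 1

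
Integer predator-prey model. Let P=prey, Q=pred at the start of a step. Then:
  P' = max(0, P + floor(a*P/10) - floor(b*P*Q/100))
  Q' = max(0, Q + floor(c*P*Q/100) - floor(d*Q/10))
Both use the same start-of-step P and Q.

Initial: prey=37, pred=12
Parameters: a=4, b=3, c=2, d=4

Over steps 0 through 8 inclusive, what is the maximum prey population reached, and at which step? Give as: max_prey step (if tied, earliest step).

Step 1: prey: 37+14-13=38; pred: 12+8-4=16
Step 2: prey: 38+15-18=35; pred: 16+12-6=22
Step 3: prey: 35+14-23=26; pred: 22+15-8=29
Step 4: prey: 26+10-22=14; pred: 29+15-11=33
Step 5: prey: 14+5-13=6; pred: 33+9-13=29
Step 6: prey: 6+2-5=3; pred: 29+3-11=21
Step 7: prey: 3+1-1=3; pred: 21+1-8=14
Step 8: prey: 3+1-1=3; pred: 14+0-5=9
Max prey = 38 at step 1

Answer: 38 1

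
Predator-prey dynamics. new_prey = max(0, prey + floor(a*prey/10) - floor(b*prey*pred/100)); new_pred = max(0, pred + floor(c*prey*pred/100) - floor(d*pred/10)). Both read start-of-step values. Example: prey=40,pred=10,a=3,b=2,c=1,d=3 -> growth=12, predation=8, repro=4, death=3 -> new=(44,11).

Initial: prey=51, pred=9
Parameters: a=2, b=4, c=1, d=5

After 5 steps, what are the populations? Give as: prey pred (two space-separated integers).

Step 1: prey: 51+10-18=43; pred: 9+4-4=9
Step 2: prey: 43+8-15=36; pred: 9+3-4=8
Step 3: prey: 36+7-11=32; pred: 8+2-4=6
Step 4: prey: 32+6-7=31; pred: 6+1-3=4
Step 5: prey: 31+6-4=33; pred: 4+1-2=3

Answer: 33 3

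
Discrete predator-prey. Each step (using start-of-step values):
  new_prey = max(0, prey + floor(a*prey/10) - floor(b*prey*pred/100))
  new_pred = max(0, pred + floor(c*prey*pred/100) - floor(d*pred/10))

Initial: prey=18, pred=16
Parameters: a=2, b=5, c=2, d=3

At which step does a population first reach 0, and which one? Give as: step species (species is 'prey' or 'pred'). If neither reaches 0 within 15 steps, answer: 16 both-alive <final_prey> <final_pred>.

Step 1: prey: 18+3-14=7; pred: 16+5-4=17
Step 2: prey: 7+1-5=3; pred: 17+2-5=14
Step 3: prey: 3+0-2=1; pred: 14+0-4=10
Step 4: prey: 1+0-0=1; pred: 10+0-3=7
Step 5: prey: 1+0-0=1; pred: 7+0-2=5
Step 6: prey: 1+0-0=1; pred: 5+0-1=4
Step 7: prey: 1+0-0=1; pred: 4+0-1=3
Step 8: prey: 1+0-0=1; pred: 3+0-0=3
Steps 9-15: state stable at prey=1, pred=3 (no change)
No extinction within 15 steps

Answer: 16 both-alive 1 3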